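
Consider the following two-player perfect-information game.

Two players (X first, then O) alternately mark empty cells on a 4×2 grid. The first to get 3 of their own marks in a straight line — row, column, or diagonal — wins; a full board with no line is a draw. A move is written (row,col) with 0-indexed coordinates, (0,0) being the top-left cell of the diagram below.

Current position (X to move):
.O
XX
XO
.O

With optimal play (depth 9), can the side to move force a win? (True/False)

p1 X@[.O/XX/XO/.O]: (0,0)[XO/XX/XO/.O]+1* (3,0)[.O/XX/XO/XO]+1
p2 O@[XO/XX/XO/.O] terminal -1; root [.O/XX/XO/.O] d9

X winning at [.O/XX/XO/.O]: True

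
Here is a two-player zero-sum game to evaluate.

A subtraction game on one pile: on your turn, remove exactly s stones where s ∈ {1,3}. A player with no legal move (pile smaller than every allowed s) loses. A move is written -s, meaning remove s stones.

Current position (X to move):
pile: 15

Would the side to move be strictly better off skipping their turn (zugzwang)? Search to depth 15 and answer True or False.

zugzwang(15, X) = False

ply 1, X at 15 | -1=+1→14*; -3=+1→12
ply 2, O at 14 | -1=-1→13*; -3=-1→11
ply 3, X at 13 | -1=+1→12*; -3=+1→10
ply 4, O at 12 | -1=-1→11*; -3=-1→9
ply 5, X at 11 | -1=+1→10*; -3=+1→8
ply 6, O at 10 | -1=-1→9*; -3=-1→7
ply 7, X at 9 | -1=+1→8*; -3=+1→6
ply 8, O at 8 | -1=-1→7*; -3=-1→5
ply 9, X at 7 | -1=+1→6*; -3=+1→4
ply 10, O at 6 | -1=-1→5*; -3=-1→3
ply 11, X at 5 | -1=+1→4*; -3=+1→2
ply 12, O at 4 | -1=-1→3*; -3=-1→1
ply 13, X at 3 | -1=+1→2*; -3=+1→0
ply 14, O at 2 | -1=-1→1*
ply 15, X at 1 | -1=+1→0*
ply 16: 0 is terminal -1 (O); from 15 depth 15
pass branch (O moves first from the same position):
  | ply 1, O at 15 | -1=+1→14*; -3=+1→12
  | ply 2, X at 14 | -1=-1→13*; -3=-1→11
  | ply 3, O at 13 | -1=+1→12*; -3=+1→10
  | ply 4, X at 12 | -1=-1→11*; -3=-1→9
  | ply 5, O at 11 | -1=+1→10*; -3=+1→8
  | ply 6, X at 10 | -1=-1→9*; -3=-1→7
  | ply 7, O at 9 | -1=+1→8*; -3=+1→6
  | ply 8, X at 8 | -1=-1→7*; -3=-1→5
  | ply 9, O at 7 | -1=+1→6*; -3=+1→4
  | ply 10, X at 6 | -1=-1→5*; -3=-1→3
  | ply 11, O at 5 | -1=+1→4*; -3=+1→2
  | ply 12, X at 4 | -1=-1→3*; -3=-1→1
  | ply 13, O at 3 | -1=+1→2*; -3=+1→0
  | ply 14, X at 2 | -1=-1→1*
  | ply 15, O at 1 | -1=+1→0*
  | ply 16: 0 is terminal -1 (X); from 15 depth 15
X moving scores +1; X passing scores -1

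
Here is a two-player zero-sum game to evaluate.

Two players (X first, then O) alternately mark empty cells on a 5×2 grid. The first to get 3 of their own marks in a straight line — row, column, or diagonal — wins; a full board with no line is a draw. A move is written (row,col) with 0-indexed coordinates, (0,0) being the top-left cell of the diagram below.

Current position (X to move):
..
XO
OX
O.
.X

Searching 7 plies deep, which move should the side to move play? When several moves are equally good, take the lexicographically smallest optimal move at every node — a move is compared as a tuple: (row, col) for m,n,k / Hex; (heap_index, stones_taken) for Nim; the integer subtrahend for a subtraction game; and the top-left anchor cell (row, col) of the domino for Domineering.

p1 X@[../XO/OX/O./.X]: (0,0)[X./XO/OX/O./.X]-1 (0,1)[.X/XO/OX/O./.X]-1 (3,1)[../XO/OX/OX/.X]+1* (4,0)[../XO/OX/O./XX]+0
p2 O@[../XO/OX/OX/.X] terminal -1; root [../XO/OX/O./.X] d7

X's best at [../XO/OX/O./.X]: (3,1)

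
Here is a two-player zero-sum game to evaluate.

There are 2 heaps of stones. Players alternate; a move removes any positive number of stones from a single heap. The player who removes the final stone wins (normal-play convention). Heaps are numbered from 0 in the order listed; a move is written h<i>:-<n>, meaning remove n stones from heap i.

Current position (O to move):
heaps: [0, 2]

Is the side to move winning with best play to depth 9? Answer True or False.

p1 O@[(0,2)]: h1:-1[(0,1)]-1 h1:-2[(0,0)]+1*
p2 X@[(0,0)] terminal -1; root [(0,2)] d9

O winning at [(0,2)]: True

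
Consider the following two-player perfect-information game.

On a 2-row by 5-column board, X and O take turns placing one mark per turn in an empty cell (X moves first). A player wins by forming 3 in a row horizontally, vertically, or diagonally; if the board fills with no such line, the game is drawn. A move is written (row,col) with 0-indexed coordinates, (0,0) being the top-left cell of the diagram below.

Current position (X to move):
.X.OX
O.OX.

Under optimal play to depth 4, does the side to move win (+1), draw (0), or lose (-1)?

value(.X.OX/O.OX., X) = 0

[.X.OX/O.OX.] X move#1: (0,0):-1/XX.OX/O.OX., (0,2):-1/.XXOX/O.OX., (1,1):+0/.X.OX/OXOX.*, (1,4):-1/.X.OX/O.OXX
[.X.OX/OXOX.] O move#2: (0,0):+0/OX.OX/OXOX.*, (0,2):+0/.XOOX/OXOX., (1,4):+0/.X.OX/OXOXO
[OX.OX/OXOX.] X move#3: (0,2):+0/OXXOX/OXOX.*, (1,4):+0/OX.OX/OXOXX
[OXXOX/OXOX.] O move#4: (1,4):+0/OXXOX/OXOXO*
[OXXOX/OXOXO] end (terminal +0, X#5); searched .X.OX/O.OX. to 4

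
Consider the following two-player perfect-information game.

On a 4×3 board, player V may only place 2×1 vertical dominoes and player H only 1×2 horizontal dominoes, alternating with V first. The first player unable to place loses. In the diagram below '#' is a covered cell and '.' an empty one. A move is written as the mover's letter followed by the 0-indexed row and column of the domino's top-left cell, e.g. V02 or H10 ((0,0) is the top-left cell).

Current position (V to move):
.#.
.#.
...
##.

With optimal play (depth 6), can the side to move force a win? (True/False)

ply 1, V at .#./.#./.../##. | V00=+1→##./##./.../##.*; V02=+1→.##/.##/.../##.; V10=+1→.#./##./#../##.; V12=+1→.#./.##/..#/##.; V22=+1→.#./.#./..#/###
ply 2, H at ##./##./.../##. | H20=-1→##./##./##./##.*; H21=-1→##./##./.##/##.
ply 3, V at ##./##./##./##. | V02=+1→###/###/##./##.*; V12=+1→##./###/###/##.; V22=+1→##./##./###/###
ply 4: ###/###/##./##. is terminal -1 (H); from .#./.#./.../##. depth 6

V winning at [.#./.#./.../##.]: True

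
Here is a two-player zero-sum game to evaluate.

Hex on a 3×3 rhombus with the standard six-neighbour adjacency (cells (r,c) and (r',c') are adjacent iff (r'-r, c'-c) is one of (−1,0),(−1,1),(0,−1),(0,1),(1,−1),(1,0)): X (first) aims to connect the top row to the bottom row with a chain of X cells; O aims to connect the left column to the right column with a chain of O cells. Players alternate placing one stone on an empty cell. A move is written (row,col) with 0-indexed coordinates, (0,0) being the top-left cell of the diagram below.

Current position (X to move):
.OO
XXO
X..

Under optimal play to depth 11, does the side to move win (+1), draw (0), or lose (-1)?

[.OO/XXO/X..] X move#1: (0,0):+1/XOO/XXO/X..*, (2,1):-1/.OO/XXO/XX., (2,2):-1/.OO/XXO/X.X
[XOO/XXO/X..] end (terminal -1, O#2); searched .OO/XXO/X.. to 11

value(.OO/XXO/X.., X) = +1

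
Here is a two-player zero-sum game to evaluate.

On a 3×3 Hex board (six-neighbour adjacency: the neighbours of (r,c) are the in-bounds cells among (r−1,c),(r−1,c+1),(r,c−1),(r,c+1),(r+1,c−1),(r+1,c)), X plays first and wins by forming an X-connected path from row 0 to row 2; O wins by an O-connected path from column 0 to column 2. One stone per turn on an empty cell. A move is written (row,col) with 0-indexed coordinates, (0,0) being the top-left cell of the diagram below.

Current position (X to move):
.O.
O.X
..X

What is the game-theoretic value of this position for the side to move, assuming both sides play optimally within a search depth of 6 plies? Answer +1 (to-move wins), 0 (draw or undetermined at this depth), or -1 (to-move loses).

p1 X@[.O./O.X/..X]: (0,0)[XO./O.X/..X]-1 (0,2)[.OX/O.X/..X]+1* (1,1)[.O./OXX/..X]-1 (2,0)[.O./O.X/X.X]-1 (2,1)[.O./O.X/.XX]-1
p2 O@[.OX/O.X/..X] terminal -1; root [.O./O.X/..X] d6

value(.O./O.X/..X, X) = +1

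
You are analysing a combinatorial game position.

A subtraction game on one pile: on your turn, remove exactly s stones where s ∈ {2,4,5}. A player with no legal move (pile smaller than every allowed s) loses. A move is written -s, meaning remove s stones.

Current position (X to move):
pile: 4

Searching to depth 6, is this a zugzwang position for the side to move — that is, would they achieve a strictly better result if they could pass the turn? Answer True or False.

ply 1, X at 4 | -2=-1→2; -4=+1→0*
ply 2: 0 is terminal -1 (O); from 4 depth 6
pass branch (O moves first from the same position):
  | ply 1, O at 4 | -2=-1→2; -4=+1→0*
  | ply 2: 0 is terminal -1 (X); from 4 depth 6
X moving scores +1; X passing scores -1

zugzwang(4, X) = False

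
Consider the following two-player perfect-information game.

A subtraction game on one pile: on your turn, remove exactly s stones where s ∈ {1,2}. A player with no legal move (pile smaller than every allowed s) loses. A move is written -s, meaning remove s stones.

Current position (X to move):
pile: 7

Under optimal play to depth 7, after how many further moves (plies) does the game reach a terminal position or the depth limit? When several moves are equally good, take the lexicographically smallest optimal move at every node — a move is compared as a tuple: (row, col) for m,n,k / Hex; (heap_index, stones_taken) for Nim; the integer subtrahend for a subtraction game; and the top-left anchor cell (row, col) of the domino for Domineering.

ply 1, X at 7 | -1=+1→6*; -2=-1→5
ply 2, O at 6 | -1=-1→5*; -2=-1→4
ply 3, X at 5 | -1=-1→4; -2=+1→3*
ply 4, O at 3 | -1=-1→2*; -2=-1→1
ply 5, X at 2 | -1=-1→1; -2=+1→0*
ply 6: 0 is terminal -1 (O); from 7 depth 7

PV length from [7]: 5 plies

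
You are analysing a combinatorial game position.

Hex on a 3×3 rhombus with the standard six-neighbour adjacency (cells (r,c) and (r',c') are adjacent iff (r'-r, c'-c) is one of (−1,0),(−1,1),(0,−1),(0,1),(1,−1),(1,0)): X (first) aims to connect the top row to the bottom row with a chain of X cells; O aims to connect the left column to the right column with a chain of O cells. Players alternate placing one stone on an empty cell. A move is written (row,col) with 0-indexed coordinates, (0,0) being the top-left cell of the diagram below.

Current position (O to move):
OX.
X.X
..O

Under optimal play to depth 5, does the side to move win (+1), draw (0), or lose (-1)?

ply 1, O at OX./X.X/..O | (0,2)=-1→OXO/X.X/..O*; (1,1)=-1→OX./XOX/..O; (2,0)=-1→OX./X.X/O.O; (2,1)=-1→OX./X.X/.OO
ply 2, X at OXO/X.X/..O | (1,1)=+1→OXO/XXX/..O*; (2,0)=+1→OXO/X.X/X.O; (2,1)=+1→OXO/X.X/.XO
ply 3, O at OXO/XXX/..O | (2,0)=-1→OXO/XXX/O.O*; (2,1)=-1→OXO/XXX/.OO
ply 4, X at OXO/XXX/O.O | (2,1)=+1→OXO/XXX/OXO*
ply 5: OXO/XXX/OXO is terminal -1 (O); from OX./X.X/..O depth 5

value(OX./X.X/..O, O) = -1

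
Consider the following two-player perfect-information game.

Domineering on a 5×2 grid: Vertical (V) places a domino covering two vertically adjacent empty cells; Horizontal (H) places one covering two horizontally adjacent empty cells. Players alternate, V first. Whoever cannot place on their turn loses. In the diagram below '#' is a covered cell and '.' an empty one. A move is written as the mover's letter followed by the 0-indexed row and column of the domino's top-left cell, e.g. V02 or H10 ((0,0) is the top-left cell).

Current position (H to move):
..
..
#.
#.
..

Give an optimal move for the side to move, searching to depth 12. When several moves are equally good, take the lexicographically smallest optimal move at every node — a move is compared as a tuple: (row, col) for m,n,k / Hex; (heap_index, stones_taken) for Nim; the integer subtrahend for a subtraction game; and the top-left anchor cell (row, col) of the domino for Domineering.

H's best at [../../#./#./..]: H00

ply 1, H at ../../#./#./.. | H00=+1→##/../#./#./..*; H10=+1→../##/#./#./..; H40=-1→../../#./#./##
ply 2, V at ##/../#./#./.. | V11=-1→##/.#/##/#./..*; V21=-1→##/../##/##/..; V31=-1→##/../#./##/.#
ply 3, H at ##/.#/##/#./.. | H40=+1→##/.#/##/#./##*
ply 4: ##/.#/##/#./## is terminal -1 (V); from ../../#./#./.. depth 12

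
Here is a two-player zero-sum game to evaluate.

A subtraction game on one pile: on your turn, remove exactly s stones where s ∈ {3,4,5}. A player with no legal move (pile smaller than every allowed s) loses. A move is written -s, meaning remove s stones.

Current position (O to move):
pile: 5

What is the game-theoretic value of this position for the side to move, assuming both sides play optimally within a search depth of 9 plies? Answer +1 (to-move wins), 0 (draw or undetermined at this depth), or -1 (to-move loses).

ply 1, O at 5 | -3=+1→2*; -4=+1→1; -5=+1→0
ply 2: 2 is terminal -1 (X); from 5 depth 9

value(5, O) = +1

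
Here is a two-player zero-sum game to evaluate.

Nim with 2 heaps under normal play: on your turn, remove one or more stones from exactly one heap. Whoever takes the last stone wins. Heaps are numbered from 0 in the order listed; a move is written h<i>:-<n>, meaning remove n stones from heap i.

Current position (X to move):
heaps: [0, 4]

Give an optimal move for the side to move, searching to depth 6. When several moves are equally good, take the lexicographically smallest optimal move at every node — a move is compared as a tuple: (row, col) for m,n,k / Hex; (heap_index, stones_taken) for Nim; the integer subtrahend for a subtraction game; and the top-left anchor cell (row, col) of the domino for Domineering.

X's best at [(0,4)]: h1:-4

ply 1, X at (0,4) | h1:-1=-1→(0,3); h1:-2=-1→(0,2); h1:-3=-1→(0,1); h1:-4=+1→(0,0)*
ply 2: (0,0) is terminal -1 (O); from (0,4) depth 6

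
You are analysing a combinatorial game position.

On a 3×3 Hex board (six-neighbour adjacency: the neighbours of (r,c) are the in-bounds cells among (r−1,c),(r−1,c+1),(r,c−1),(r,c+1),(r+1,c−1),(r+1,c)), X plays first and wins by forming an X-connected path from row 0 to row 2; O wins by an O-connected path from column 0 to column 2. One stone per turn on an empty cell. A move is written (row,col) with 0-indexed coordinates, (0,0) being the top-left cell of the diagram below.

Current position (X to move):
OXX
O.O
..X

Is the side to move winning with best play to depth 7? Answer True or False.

X winning at [OXX/O.O/..X]: True

[OXX/O.O/..X] X move#1: (1,1):+1/OXX/OXO/..X*, (2,0):-1/OXX/O.O/X.X, (2,1):-1/OXX/O.O/.XX
[OXX/OXO/..X] O move#2: (2,0):-1/OXX/OXO/O.X*, (2,1):-1/OXX/OXO/.OX
[OXX/OXO/O.X] X move#3: (2,1):+1/OXX/OXO/OXX*
[OXX/OXO/OXX] end (terminal -1, O#4); searched OXX/O.O/..X to 7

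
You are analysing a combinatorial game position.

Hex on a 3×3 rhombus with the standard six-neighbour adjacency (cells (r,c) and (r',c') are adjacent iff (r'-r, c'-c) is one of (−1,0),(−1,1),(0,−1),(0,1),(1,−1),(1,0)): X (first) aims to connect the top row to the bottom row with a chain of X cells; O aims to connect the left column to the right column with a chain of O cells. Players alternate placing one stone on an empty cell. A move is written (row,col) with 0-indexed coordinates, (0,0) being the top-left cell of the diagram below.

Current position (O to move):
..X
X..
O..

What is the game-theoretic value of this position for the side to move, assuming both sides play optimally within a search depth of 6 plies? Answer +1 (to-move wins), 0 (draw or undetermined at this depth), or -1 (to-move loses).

ply 1, O at ..X/X../O.. | (0,0)=-1→O.X/X../O..; (0,1)=-1→.OX/X../O..; (1,1)=-1→..X/XO./O..; (1,2)=+1→..X/X.O/O..*; (2,1)=+1→..X/X../OO.; (2,2)=-1→..X/X../O.O
ply 2, X at ..X/X.O/O.. | (0,0)=-1→X.X/X.O/O..*; (0,1)=-1→.XX/X.O/O..; (1,1)=-1→..X/XXO/O..; (2,1)=-1→..X/X.O/OX.; (2,2)=-1→..X/X.O/O.X
ply 3, O at X.X/X.O/O.. | (0,1)=+1→XOX/X.O/O..*; (1,1)=+1→X.X/XOO/O..; (2,1)=+1→X.X/X.O/OO.; (2,2)=+1→X.X/X.O/O.O
ply 4, X at XOX/X.O/O.. | (1,1)=-1→XOX/XXO/O..*; (2,1)=-1→XOX/X.O/OX.; (2,2)=-1→XOX/X.O/O.X
ply 5, O at XOX/XXO/O.. | (2,1)=+1→XOX/XXO/OO.*; (2,2)=-1→XOX/XXO/O.O
ply 6: XOX/XXO/OO. is terminal -1 (X); from ..X/X../O.. depth 6

value(..X/X../O.., O) = +1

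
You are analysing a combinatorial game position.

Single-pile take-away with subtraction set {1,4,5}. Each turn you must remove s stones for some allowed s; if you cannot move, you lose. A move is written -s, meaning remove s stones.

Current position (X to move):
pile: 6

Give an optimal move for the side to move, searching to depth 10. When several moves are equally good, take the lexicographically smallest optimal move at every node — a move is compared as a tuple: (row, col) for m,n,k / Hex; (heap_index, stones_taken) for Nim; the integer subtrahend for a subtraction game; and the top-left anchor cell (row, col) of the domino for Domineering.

ply 1, X at 6 | -1=-1→5; -4=+1→2*; -5=-1→1
ply 2, O at 2 | -1=-1→1*
ply 3, X at 1 | -1=+1→0*
ply 4: 0 is terminal -1 (O); from 6 depth 10

X's best at [6]: -4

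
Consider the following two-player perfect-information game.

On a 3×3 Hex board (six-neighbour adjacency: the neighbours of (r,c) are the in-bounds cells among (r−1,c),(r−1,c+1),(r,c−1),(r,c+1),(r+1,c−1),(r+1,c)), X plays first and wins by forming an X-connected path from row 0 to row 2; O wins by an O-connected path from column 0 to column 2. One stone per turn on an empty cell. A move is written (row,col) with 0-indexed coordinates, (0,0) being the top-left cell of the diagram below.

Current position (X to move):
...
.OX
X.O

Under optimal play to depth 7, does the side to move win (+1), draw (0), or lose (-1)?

value(.../.OX/X.O, X) = +1

ply 1, X at .../.OX/X.O | (0,0)=-1→X../.OX/X.O; (0,1)=-1→.X./.OX/X.O; (0,2)=+1→..X/.OX/X.O*; (1,0)=+1→.../XOX/X.O; (2,1)=+1→.../.OX/XXO
ply 2, O at ..X/.OX/X.O | (0,0)=-1→O.X/.OX/X.O*; (0,1)=-1→.OX/.OX/X.O; (1,0)=-1→..X/OOX/X.O; (2,1)=-1→..X/.OX/XOO
ply 3, X at O.X/.OX/X.O | (0,1)=+1→OXX/.OX/X.O*; (1,0)=+1→O.X/XOX/X.O; (2,1)=+1→O.X/.OX/XXO
ply 4, O at OXX/.OX/X.O | (1,0)=-1→OXX/OOX/X.O*; (2,1)=-1→OXX/.OX/XOO
ply 5, X at OXX/OOX/X.O | (2,1)=+1→OXX/OOX/XXO*
ply 6: OXX/OOX/XXO is terminal -1 (O); from .../.OX/X.O depth 7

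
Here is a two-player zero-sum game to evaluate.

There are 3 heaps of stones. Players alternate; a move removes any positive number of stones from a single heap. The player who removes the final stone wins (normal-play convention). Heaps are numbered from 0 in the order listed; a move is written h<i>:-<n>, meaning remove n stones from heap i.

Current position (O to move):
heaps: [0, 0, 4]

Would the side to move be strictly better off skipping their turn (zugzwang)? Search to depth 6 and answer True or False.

ply 1, O at (0,0,4) | h2:-1=-1→(0,0,3); h2:-2=-1→(0,0,2); h2:-3=-1→(0,0,1); h2:-4=+1→(0,0,0)*
ply 2: (0,0,0) is terminal -1 (X); from (0,0,4) depth 6
suppose O passes — search the same position with X to move:
pass> ply 1, X at (0,0,4) | h2:-1=-1→(0,0,3); h2:-2=-1→(0,0,2); h2:-3=-1→(0,0,1); h2:-4=+1→(0,0,0)*
pass> ply 2: (0,0,0) is terminal -1 (O); from (0,0,4) depth 6
for O: play +1, pass -1

zugzwang((0,0,4), O) = False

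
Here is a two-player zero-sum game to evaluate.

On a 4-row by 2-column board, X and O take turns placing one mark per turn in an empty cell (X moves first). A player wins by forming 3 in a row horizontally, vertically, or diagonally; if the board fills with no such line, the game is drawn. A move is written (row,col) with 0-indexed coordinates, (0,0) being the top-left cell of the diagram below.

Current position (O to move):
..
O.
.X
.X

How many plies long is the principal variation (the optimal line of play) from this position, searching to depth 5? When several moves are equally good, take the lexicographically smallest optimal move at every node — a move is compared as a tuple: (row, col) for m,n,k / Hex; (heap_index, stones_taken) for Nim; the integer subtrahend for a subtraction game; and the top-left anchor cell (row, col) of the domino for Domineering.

[../O./.X/.X] O move#1: (0,0):-1/O./O./.X/.X, (0,1):-1/.O/O./.X/.X, (1,1):+0/../OO/.X/.X*, (2,0):-1/../O./OX/.X, (3,0):-1/../O./.X/OX
[../OO/.X/.X] X move#2: (0,0):+0/X./OO/.X/.X*, (0,1):-1/.X/OO/.X/.X, (2,0):+0/../OO/XX/.X, (3,0):+0/../OO/.X/XX
[X./OO/.X/.X] O move#3: (0,1):+0/XO/OO/.X/.X*, (2,0):+0/X./OO/OX/.X, (3,0):+0/X./OO/.X/OX
[XO/OO/.X/.X] X move#4: (2,0):+0/XO/OO/XX/.X*, (3,0):+0/XO/OO/.X/XX
[XO/OO/XX/.X] O move#5: (3,0):+0/XO/OO/XX/OX*
[XO/OO/XX/OX] end (terminal +0, X#6); searched ../O./.X/.X to 5

PV length from [../O./.X/.X]: 5 plies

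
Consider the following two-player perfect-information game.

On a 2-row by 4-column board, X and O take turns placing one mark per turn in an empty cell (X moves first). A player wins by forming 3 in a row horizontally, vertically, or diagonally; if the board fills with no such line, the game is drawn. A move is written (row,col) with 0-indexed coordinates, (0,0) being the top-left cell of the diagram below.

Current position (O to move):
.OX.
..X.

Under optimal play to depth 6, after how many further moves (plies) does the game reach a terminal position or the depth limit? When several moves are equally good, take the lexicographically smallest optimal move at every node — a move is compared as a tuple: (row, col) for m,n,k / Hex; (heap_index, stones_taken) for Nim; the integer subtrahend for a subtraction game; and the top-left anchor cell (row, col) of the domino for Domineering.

p1 O@[.OX./..X.]: (0,0)[OOX./..X.]-1 (0,3)[.OXO/..X.]-1 (1,0)[.OX./O.X.]+0* (1,1)[.OX./.OX.]+0 (1,3)[.OX./..XO]+0
p2 X@[.OX./O.X.]: (0,0)[XOX./O.X.]+0* (0,3)[.OXX/O.X.]+0 (1,1)[.OX./OXX.]+0 (1,3)[.OX./O.XX]+0
p3 O@[XOX./O.X.]: (0,3)[XOXO/O.X.]+0* (1,1)[XOX./OOX.]+0 (1,3)[XOX./O.XO]+0
p4 X@[XOXO/O.X.]: (1,1)[XOXO/OXX.]+0* (1,3)[XOXO/O.XX]+0
p5 O@[XOXO/OXX.]: (1,3)[XOXO/OXXO]+0*
p6 X@[XOXO/OXXO] terminal +0; root [.OX./..X.] d6

PV length from [.OX./..X.]: 5 plies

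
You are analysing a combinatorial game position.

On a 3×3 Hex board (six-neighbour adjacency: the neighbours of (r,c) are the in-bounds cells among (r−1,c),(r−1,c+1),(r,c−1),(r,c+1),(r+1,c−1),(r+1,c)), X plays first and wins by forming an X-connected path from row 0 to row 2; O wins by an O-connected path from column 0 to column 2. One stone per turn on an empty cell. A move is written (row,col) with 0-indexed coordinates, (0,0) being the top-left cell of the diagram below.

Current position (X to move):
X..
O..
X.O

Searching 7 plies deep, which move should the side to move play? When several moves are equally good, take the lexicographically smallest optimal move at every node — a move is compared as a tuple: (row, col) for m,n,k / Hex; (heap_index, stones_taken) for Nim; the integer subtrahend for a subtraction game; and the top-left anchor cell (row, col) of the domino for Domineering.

p1 X@[X../O../X.O]: (0,1)[XX./O../X.O]-1 (0,2)[X.X/O../X.O]-1 (1,1)[X../OX./X.O]+1* (1,2)[X../O.X/X.O]-1 (2,1)[X../O../XXO]-1
p2 O@[X../OX./X.O]: (0,1)[XO./OX./X.O]-1* (0,2)[X.O/OX./X.O]-1 (1,2)[X../OXO/X.O]-1 (2,1)[X../OX./XOO]-1
p3 X@[XO./OX./X.O]: (0,2)[XOX/OX./X.O]+1* (1,2)[XO./OXX/X.O]-1 (2,1)[XO./OX./XXO]-1
p4 O@[XOX/OX./X.O] terminal -1; root [X../O../X.O] d7

X's best at [X../O../X.O]: (1,1)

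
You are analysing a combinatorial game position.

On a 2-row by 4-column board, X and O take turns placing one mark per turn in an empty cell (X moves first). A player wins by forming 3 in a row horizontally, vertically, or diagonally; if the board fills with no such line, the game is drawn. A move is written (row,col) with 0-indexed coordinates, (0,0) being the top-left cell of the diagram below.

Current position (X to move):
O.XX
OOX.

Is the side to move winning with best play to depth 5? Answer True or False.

p1 X@[O.XX/OOX.]: (0,1)[OXXX/OOX.]+1* (1,3)[O.XX/OOXX]+0
p2 O@[OXXX/OOX.] terminal -1; root [O.XX/OOX.] d5

X winning at [O.XX/OOX.]: True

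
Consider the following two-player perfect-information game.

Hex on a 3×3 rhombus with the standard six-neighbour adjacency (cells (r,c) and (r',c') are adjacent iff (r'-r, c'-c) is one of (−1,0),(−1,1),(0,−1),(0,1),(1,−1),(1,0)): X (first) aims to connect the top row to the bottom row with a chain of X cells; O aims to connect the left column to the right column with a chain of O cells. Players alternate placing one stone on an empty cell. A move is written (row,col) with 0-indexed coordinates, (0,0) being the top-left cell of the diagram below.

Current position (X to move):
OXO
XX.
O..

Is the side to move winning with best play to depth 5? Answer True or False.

ply 1, X at OXO/XX./O.. | (1,2)=+1→OXO/XXX/O..*; (2,1)=+1→OXO/XX./OX.; (2,2)=+1→OXO/XX./O.X
ply 2, O at OXO/XXX/O.. | (2,1)=-1→OXO/XXX/OO.*; (2,2)=-1→OXO/XXX/O.O
ply 3, X at OXO/XXX/OO. | (2,2)=+1→OXO/XXX/OOX*
ply 4: OXO/XXX/OOX is terminal -1 (O); from OXO/XX./O.. depth 5

X winning at [OXO/XX./O..]: True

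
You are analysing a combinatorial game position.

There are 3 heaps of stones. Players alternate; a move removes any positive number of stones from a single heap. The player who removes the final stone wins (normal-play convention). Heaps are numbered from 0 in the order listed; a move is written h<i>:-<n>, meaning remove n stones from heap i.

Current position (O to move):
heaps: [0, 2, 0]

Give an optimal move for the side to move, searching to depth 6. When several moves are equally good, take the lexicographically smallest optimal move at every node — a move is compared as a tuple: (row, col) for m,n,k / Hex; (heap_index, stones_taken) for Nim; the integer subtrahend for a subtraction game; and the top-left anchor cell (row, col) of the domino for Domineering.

O's best at [(0,2,0)]: h1:-2

[(0,2,0)] O move#1: h1:-1:-1/(0,1,0), h1:-2:+1/(0,0,0)*
[(0,0,0)] end (terminal -1, X#2); searched (0,2,0) to 6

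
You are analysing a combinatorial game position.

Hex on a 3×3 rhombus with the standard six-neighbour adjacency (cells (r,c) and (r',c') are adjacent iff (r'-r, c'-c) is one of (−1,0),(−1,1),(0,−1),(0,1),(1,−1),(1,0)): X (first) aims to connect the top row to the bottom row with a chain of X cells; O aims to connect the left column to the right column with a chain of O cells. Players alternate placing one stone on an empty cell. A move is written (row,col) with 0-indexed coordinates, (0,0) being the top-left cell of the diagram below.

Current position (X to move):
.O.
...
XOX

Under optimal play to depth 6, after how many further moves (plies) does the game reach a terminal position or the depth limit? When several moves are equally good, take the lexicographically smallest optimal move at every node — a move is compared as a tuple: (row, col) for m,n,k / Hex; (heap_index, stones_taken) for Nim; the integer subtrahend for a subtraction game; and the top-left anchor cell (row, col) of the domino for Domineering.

PV length from [.O./.../XOX]: 3 plies

p1 X@[.O./.../XOX]: (0,0)[XO./.../XOX]+1* (0,2)[.OX/.../XOX]+1 (1,0)[.O./X../XOX]+1 (1,1)[.O./.X./XOX]-1 (1,2)[.O./..X/XOX]-1
p2 O@[XO./.../XOX]: (0,2)[XOO/.../XOX]-1* (1,0)[XO./O../XOX]-1 (1,1)[XO./.O./XOX]-1 (1,2)[XO./..O/XOX]-1
p3 X@[XOO/.../XOX]: (1,0)[XOO/X../XOX]+1* (1,1)[XOO/.X./XOX]-1 (1,2)[XOO/..X/XOX]-1
p4 O@[XOO/X../XOX] terminal -1; root [.O./.../XOX] d6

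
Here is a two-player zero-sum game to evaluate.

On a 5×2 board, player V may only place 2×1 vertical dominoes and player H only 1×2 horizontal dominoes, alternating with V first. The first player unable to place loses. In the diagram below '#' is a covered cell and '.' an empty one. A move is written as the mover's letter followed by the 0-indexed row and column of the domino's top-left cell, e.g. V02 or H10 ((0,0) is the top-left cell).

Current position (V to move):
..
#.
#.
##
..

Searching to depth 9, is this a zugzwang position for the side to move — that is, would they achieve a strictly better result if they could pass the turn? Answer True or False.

zugzwang(../#./#./##/.., V) = False

p1 V@[../#./#./##/..]: V01[.#/##/#./##/..]-1* V11[../##/##/##/..]-1
p2 H@[.#/##/#./##/..]: H40[.#/##/#./##/##]+1*
p3 V@[.#/##/#./##/##] terminal -1; root [../#./#./##/..] d9
pass branch (H moves first from the same position):
  | p1 H@[../#./#./##/..]: H00[##/#./#./##/..]+1* H40[../#./#./##/##]-1
  | p2 V@[##/#./#./##/..]: V11[##/##/##/##/..]-1*
  | p3 H@[##/##/##/##/..]: H40[##/##/##/##/##]+1*
  | p4 V@[##/##/##/##/##] terminal -1; root [../#./#./##/..] d9
V moving scores -1; V passing scores -1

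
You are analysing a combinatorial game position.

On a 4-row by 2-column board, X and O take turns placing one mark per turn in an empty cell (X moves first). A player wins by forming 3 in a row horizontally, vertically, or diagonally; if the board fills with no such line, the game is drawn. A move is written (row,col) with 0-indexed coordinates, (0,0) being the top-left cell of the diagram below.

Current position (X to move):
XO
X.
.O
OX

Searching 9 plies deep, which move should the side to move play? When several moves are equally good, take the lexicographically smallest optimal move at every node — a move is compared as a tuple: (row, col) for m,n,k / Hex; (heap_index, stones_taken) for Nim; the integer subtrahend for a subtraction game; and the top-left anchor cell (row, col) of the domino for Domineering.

[XO/X./.O/OX] X move#1: (1,1):+0/XO/XX/.O/OX, (2,0):+1/XO/X./XO/OX*
[XO/X./XO/OX] end (terminal -1, O#2); searched XO/X./.O/OX to 9

X's best at [XO/X./.O/OX]: (2,0)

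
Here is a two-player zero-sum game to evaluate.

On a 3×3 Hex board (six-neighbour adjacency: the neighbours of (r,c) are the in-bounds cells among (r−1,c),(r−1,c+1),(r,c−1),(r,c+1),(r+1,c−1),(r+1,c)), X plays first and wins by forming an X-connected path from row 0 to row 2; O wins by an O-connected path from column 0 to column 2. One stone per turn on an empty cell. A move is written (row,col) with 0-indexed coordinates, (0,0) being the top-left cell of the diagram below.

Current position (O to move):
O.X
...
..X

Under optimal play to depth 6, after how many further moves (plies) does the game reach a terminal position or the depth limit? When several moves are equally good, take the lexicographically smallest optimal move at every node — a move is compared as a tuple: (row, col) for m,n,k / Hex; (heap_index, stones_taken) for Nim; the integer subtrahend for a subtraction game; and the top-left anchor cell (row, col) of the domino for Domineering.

p1 O@[O.X/.../..X]: (0,1)[OOX/.../..X]-1* (1,0)[O.X/O../..X]-1 (1,1)[O.X/.O./..X]-1 (1,2)[O.X/..O/..X]-1 (2,0)[O.X/.../O.X]-1 (2,1)[O.X/.../.OX]-1
p2 X@[OOX/.../..X]: (1,0)[OOX/X../..X]+1* (1,1)[OOX/.X./..X]+1 (1,2)[OOX/..X/..X]+1 (2,0)[OOX/.../X.X]+1 (2,1)[OOX/.../.XX]+1
p3 O@[OOX/X../..X]: (1,1)[OOX/XO./..X]-1* (1,2)[OOX/X.O/..X]-1 (2,0)[OOX/X../O.X]-1 (2,1)[OOX/X../.OX]-1
p4 X@[OOX/XO./..X]: (1,2)[OOX/XOX/..X]+1* (2,0)[OOX/XO./X.X]-1 (2,1)[OOX/XO./.XX]-1
p5 O@[OOX/XOX/..X] terminal -1; root [O.X/.../..X] d6

PV length from [O.X/.../..X]: 4 plies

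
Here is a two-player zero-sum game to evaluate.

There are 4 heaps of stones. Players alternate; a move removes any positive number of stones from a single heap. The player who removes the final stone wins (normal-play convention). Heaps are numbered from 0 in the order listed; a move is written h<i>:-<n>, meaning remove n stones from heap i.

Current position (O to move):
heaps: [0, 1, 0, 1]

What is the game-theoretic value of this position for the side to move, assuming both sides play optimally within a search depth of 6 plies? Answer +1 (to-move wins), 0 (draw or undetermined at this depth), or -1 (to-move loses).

value((0,1,0,1), O) = -1

p1 O@[(0,1,0,1)]: h1:-1[(0,0,0,1)]-1* h3:-1[(0,1,0,0)]-1
p2 X@[(0,0,0,1)]: h3:-1[(0,0,0,0)]+1*
p3 O@[(0,0,0,0)] terminal -1; root [(0,1,0,1)] d6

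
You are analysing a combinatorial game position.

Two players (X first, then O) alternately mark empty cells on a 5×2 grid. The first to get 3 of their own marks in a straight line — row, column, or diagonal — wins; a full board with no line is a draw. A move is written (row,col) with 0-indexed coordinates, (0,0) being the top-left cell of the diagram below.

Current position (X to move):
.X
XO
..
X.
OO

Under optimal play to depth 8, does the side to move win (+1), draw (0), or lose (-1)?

p1 X@[.X/XO/../X./OO]: (0,0)[XX/XO/../X./OO]+0 (2,0)[.X/XO/X./X./OO]+1* (2,1)[.X/XO/.X/X./OO]+0 (3,1)[.X/XO/../XX/OO]+0
p2 O@[.X/XO/X./X./OO] terminal -1; root [.X/XO/../X./OO] d8

value(.X/XO/../X./OO, X) = +1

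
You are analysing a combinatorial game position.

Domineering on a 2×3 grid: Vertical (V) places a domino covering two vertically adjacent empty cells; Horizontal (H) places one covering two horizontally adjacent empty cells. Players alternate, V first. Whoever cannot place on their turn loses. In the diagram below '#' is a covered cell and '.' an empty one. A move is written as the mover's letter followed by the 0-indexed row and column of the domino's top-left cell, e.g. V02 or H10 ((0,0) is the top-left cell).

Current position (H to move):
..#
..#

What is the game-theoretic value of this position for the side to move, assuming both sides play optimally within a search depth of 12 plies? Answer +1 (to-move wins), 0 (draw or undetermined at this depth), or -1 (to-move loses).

value(..#/..#, H) = +1

p1 H@[..#/..#]: H00[###/..#]+1* H10[..#/###]+1
p2 V@[###/..#] terminal -1; root [..#/..#] d12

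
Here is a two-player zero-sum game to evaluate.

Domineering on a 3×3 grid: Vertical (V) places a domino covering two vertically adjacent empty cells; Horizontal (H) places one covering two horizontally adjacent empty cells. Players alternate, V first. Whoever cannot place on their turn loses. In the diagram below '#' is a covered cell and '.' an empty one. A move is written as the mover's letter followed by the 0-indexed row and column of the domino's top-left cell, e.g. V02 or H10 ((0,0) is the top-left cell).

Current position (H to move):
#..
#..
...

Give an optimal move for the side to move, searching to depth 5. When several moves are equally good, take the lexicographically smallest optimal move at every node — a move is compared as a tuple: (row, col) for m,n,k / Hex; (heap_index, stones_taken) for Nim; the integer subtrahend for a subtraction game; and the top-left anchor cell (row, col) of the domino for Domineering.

H's best at [#../#../...]: H11

p1 H@[#../#../...]: H01[###/#../...]-1 H11[#../###/...]+1* H20[#../#../##.]-1 H21[#../#../.##]-1
p2 V@[#../###/...] terminal -1; root [#../#../...] d5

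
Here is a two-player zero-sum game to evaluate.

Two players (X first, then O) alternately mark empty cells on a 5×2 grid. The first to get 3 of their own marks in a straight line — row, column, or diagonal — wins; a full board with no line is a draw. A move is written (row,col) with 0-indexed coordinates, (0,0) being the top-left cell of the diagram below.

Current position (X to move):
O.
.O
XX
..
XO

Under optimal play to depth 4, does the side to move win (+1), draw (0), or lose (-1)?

value(O./.O/XX/../XO, X) = +1

p1 X@[O./.O/XX/../XO]: (0,1)[OX/.O/XX/../XO]+0 (1,0)[O./XO/XX/../XO]+0 (3,0)[O./.O/XX/X./XO]+1* (3,1)[O./.O/XX/.X/XO]+0
p2 O@[O./.O/XX/X./XO] terminal -1; root [O./.O/XX/../XO] d4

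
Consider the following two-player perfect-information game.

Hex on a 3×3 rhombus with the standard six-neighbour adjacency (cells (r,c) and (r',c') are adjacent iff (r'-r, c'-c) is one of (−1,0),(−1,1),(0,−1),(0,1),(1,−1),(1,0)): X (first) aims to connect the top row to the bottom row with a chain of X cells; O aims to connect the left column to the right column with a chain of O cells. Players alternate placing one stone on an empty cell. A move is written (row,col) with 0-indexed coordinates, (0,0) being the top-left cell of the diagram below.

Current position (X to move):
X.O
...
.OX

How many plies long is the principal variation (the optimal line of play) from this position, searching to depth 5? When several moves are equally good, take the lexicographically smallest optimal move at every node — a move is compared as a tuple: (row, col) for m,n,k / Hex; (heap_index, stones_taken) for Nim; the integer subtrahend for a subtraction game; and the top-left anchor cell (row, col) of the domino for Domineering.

PV length from [X.O/.../.OX]: 5 plies

[X.O/.../.OX] X move#1: (0,1):-1/XXO/.../.OX, (1,0):-1/X.O/X../.OX, (1,1):+1/X.O/.X./.OX*, (1,2):-1/X.O/..X/.OX, (2,0):-1/X.O/.../XOX
[X.O/.X./.OX] O move#2: (0,1):-1/XOO/.X./.OX*, (1,0):-1/X.O/OX./.OX, (1,2):-1/X.O/.XO/.OX, (2,0):-1/X.O/.X./OOX
[XOO/.X./.OX] X move#3: (1,0):+1/XOO/XX./.OX*, (1,2):-1/XOO/.XX/.OX, (2,0):-1/XOO/.X./XOX
[XOO/XX./.OX] O move#4: (1,2):-1/XOO/XXO/.OX*, (2,0):-1/XOO/XX./OOX
[XOO/XXO/.OX] X move#5: (2,0):+1/XOO/XXO/XOX*
[XOO/XXO/XOX] end (terminal -1, O#6); searched X.O/.../.OX to 5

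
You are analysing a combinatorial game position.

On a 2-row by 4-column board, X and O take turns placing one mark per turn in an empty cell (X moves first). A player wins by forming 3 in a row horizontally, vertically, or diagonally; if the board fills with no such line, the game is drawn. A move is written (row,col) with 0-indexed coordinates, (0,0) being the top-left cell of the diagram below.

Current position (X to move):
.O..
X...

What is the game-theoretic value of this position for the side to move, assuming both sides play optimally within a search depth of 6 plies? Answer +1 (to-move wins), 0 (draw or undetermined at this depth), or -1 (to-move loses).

value(.O../X..., X) = 0

ply 1, X at .O../X... | (0,0)=+0→XO../X...*; (0,2)=+0→.OX./X...; (0,3)=+0→.O.X/X...; (1,1)=+0→.O../XX..; (1,2)=+0→.O../X.X.; (1,3)=-1→.O../X..X
ply 2, O at XO../X... | (0,2)=+0→XOO./X...*; (0,3)=+0→XO.O/X...; (1,1)=+0→XO../XO..; (1,2)=+0→XO../X.O.; (1,3)=+0→XO../X..O
ply 3, X at XOO./X... | (0,3)=+0→XOOX/X...*; (1,1)=-1→XOO./XX..; (1,2)=-1→XOO./X.X.; (1,3)=-1→XOO./X..X
ply 4, O at XOOX/X... | (1,1)=+0→XOOX/XO..*; (1,2)=+0→XOOX/X.O.; (1,3)=+0→XOOX/X..O
ply 5, X at XOOX/XO.. | (1,2)=+0→XOOX/XOX.*; (1,3)=+0→XOOX/XO.X
ply 6, O at XOOX/XOX. | (1,3)=+0→XOOX/XOXO*
ply 7: XOOX/XOXO is terminal +0 (X); from .O../X... depth 6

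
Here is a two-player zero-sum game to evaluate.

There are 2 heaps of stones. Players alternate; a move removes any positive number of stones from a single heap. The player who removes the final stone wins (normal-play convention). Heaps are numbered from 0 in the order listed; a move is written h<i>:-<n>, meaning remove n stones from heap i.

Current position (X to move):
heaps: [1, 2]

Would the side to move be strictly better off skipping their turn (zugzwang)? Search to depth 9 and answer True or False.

zugzwang((1,2), X) = False

[(1,2)] X move#1: h0:-1:-1/(0,2), h1:-1:+1/(1,1)*, h1:-2:-1/(1,0)
[(1,1)] O move#2: h0:-1:-1/(0,1)*, h1:-1:-1/(1,0)
[(0,1)] X move#3: h1:-1:+1/(0,0)*
[(0,0)] end (terminal -1, O#4); searched (1,2) to 9
pass branch (O moves first from the same position):
  | [(1,2)] O move#1: h0:-1:-1/(0,2), h1:-1:+1/(1,1)*, h1:-2:-1/(1,0)
  | [(1,1)] X move#2: h0:-1:-1/(0,1)*, h1:-1:-1/(1,0)
  | [(0,1)] O move#3: h1:-1:+1/(0,0)*
  | [(0,0)] end (terminal -1, X#4); searched (1,2) to 9
X moving scores +1; X passing scores -1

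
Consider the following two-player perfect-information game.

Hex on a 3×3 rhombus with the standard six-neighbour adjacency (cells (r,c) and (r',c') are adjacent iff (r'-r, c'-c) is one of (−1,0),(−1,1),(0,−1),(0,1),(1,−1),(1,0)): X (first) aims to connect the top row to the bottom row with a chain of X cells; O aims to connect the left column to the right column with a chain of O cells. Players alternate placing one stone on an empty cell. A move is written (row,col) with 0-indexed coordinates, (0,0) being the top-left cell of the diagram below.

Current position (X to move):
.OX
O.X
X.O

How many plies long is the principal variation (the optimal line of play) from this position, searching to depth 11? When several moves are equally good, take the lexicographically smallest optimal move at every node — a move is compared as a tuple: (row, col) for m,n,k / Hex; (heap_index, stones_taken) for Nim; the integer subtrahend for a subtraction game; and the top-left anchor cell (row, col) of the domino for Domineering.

PV length from [.OX/O.X/X.O]: 3 plies

[.OX/O.X/X.O] X move#1: (0,0):+1/XOX/O.X/X.O*, (1,1):+1/.OX/OXX/X.O, (2,1):+1/.OX/O.X/XXO
[XOX/O.X/X.O] O move#2: (1,1):-1/XOX/OOX/X.O*, (2,1):-1/XOX/O.X/XOO
[XOX/OOX/X.O] X move#3: (2,1):+1/XOX/OOX/XXO*
[XOX/OOX/XXO] end (terminal -1, O#4); searched .OX/O.X/X.O to 11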